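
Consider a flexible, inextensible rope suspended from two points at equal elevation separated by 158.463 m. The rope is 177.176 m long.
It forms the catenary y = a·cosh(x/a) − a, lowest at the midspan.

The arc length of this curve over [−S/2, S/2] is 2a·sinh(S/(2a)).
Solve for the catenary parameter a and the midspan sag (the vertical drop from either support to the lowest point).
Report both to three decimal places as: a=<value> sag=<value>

seed: a₀ = √(S³/(24(L−S))) = √(158.463³/(24·18.713)) = 94.127057
iter 1: u=0.841751  f(a)=+6.742e-01  f'(a)=-4.265e-01  a ← 94.127057 − (+6.742e-01/-4.265e-01) = 95.707910
iter 2: u=0.827847  f(a)=+1.736e-02  f'(a)=-4.048e-01  a ← 95.707910 − (+1.736e-02/-4.048e-01) = 95.750799
iter 3: u=0.827476  f(a)=+1.219e-05  f'(a)=-4.042e-01  a ← 95.750799 − (+1.219e-05/-4.042e-01) = 95.750829
iter 4: u=0.827476  f(a)=+6.025e-12  f'(a)=-4.042e-01  a ← 95.750829 − (+6.025e-12/-4.042e-01) = 95.750829
converged: |Δa| < 1e-12 after 4 iterations
sag = a·(cosh(S/(2a)) − 1) = 95.750829·(cosh(0.827476) − 1) = 34.694773
T_max/T_min = cosh(S/(2a)) = 1.362344

a=95.751 sag=34.695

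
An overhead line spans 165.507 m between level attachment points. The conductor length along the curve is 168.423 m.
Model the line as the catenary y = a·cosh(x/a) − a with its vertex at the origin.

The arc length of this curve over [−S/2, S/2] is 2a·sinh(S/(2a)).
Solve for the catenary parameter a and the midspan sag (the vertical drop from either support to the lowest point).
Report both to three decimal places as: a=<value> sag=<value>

seed: a₀ = √(S³/(24(L−S))) = √(165.507³/(24·2.916)) = 254.521907
iter 1: u=0.325133  f(a)=+1.545e-02  f'(a)=-2.316e-02  a ← 254.521907 − (+1.545e-02/-2.316e-02) = 255.189170
iter 2: u=0.324283  f(a)=+6.097e-05  f'(a)=-2.297e-02  a ← 255.189170 − (+6.097e-05/-2.297e-02) = 255.191824
iter 3: u=0.324280  f(a)=+9.579e-10  f'(a)=-2.297e-02  a ← 255.191824 − (+9.579e-10/-2.297e-02) = 255.191824
iter 4: u=0.324280  f(a)=+0.000e+00  f'(a)=-2.297e-02  a ← 255.191824 − (+0.000e+00/-2.297e-02) = 255.191824
converged: |Δa| < 1e-12 after 4 iterations
sag = a·(cosh(S/(2a)) − 1) = 255.191824·(cosh(0.324280) − 1) = 13.535629
T_max/T_min = cosh(S/(2a)) = 1.053041

a=255.192 sag=13.536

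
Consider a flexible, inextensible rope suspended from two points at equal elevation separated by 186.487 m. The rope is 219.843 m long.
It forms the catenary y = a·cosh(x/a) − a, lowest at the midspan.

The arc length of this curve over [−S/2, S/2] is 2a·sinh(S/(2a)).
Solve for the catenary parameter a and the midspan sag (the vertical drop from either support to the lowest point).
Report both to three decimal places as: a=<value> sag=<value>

a=92.329 sag=51.224

seed: a₀ = √(S³/(24(L−S))) = √(186.487³/(24·33.356)) = 90.007819
iter 1: u=1.035949  f(a)=+1.836e+00  f'(a)=-8.238e-01  a ← 90.007819 − (+1.836e+00/-8.238e-01) = 92.236779
iter 2: u=1.010915  f(a)=+7.042e-02  f'(a)=-7.617e-01  a ← 92.236779 − (+7.042e-02/-7.617e-01) = 92.329230
iter 3: u=1.009902  f(a)=+1.127e-04  f'(a)=-7.593e-01  a ← 92.329230 − (+1.127e-04/-7.593e-01) = 92.329379
iter 4: u=1.009901  f(a)=+2.899e-10  f'(a)=-7.593e-01  a ← 92.329379 − (+2.899e-10/-7.593e-01) = 92.329379
iter 5: u=1.009901  f(a)=+0.000e+00  f'(a)=-7.593e-01  a ← 92.329379 − (+0.000e+00/-7.593e-01) = 92.329379
converged: |Δa| < 1e-12 after 5 iterations
sag = a·(cosh(S/(2a)) − 1) = 92.329379·(cosh(1.009901) − 1) = 51.223574
T_max/T_min = cosh(S/(2a)) = 1.554792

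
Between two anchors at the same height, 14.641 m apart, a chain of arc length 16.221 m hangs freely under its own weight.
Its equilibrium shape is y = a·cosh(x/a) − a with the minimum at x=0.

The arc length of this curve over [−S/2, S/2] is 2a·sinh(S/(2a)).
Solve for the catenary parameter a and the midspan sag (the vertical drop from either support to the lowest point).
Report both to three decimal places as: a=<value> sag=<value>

seed: a₀ = √(S³/(24(L−S))) = √(14.641³/(24·1.580)) = 9.097498
iter 1: u=0.804672  f(a)=+5.195e-02  f'(a)=-3.704e-01  a ← 9.097498 − (+5.195e-02/-3.704e-01) = 9.237759
iter 2: u=0.792454  f(a)=+1.226e-03  f'(a)=-3.531e-01  a ← 9.237759 − (+1.226e-03/-3.531e-01) = 9.241231
iter 3: u=0.792156  f(a)=+7.190e-07  f'(a)=-3.527e-01  a ← 9.241231 − (+7.190e-07/-3.527e-01) = 9.241233
iter 4: u=0.792156  f(a)=+2.487e-13  f'(a)=-3.527e-01  a ← 9.241233 − (+2.487e-13/-3.527e-01) = 9.241233
converged: |Δa| < 1e-12 after 4 iterations
sag = a·(cosh(S/(2a)) − 1) = 9.241233·(cosh(0.792156) − 1) = 3.054319
T_max/T_min = cosh(S/(2a)) = 1.330510

a=9.241 sag=3.054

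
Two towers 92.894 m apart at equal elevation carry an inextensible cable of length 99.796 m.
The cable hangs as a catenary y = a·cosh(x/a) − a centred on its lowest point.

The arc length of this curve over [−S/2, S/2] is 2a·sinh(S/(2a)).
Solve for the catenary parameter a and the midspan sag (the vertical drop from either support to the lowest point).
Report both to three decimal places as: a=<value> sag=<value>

seed: a₀ = √(S³/(24(L−S))) = √(92.894³/(24·6.902)) = 69.564617
iter 1: u=0.667681  f(a)=+1.555e-01  f'(a)=-2.074e-01  a ← 69.564617 − (+1.555e-01/-2.074e-01) = 70.314238
iter 2: u=0.660563  f(a)=+2.549e-03  f'(a)=-2.007e-01  a ← 70.314238 − (+2.549e-03/-2.007e-01) = 70.326940
iter 3: u=0.660444  f(a)=+7.104e-07  f'(a)=-2.006e-01  a ← 70.326940 − (+7.104e-07/-2.006e-01) = 70.326944
iter 4: u=0.660444  f(a)=+2.842e-14  f'(a)=-2.006e-01  a ← 70.326944 − (+2.842e-14/-2.006e-01) = 70.326944
converged: |Δa| < 1e-12 after 4 iterations
sag = a·(cosh(S/(2a)) − 1) = 70.326944·(cosh(0.660444) − 1) = 15.903500
T_max/T_min = cosh(S/(2a)) = 1.226137

a=70.327 sag=15.903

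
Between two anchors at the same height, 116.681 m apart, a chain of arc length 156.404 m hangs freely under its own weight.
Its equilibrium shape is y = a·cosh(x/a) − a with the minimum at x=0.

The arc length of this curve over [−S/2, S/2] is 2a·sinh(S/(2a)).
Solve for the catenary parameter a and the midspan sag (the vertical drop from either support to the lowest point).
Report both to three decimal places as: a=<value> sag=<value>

seed: a₀ = √(S³/(24(L−S))) = √(116.681³/(24·39.723)) = 40.820054
iter 1: u=1.429212  f(a)=+4.260e+00  f'(a)=-2.374e+00  a ← 40.820054 − (+4.260e+00/-2.374e+00) = 42.614557
iter 2: u=1.369027  f(a)=+2.970e-01  f'(a)=-2.053e+00  a ← 42.614557 − (+2.970e-01/-2.053e+00) = 42.759205
iter 3: u=1.364396  f(a)=+1.683e-03  f'(a)=-2.030e+00  a ← 42.759205 − (+1.683e-03/-2.030e+00) = 42.760034
iter 4: u=1.364370  f(a)=+5.473e-08  f'(a)=-2.030e+00  a ← 42.760034 − (+5.473e-08/-2.030e+00) = 42.760034
iter 5: u=1.364370  f(a)=+0.000e+00  f'(a)=-2.030e+00  a ← 42.760034 − (+0.000e+00/-2.030e+00) = 42.760034
converged: |Δa| < 1e-12 after 5 iterations
sag = a·(cosh(S/(2a)) − 1) = 42.760034·(cosh(1.364370) − 1) = 46.368936
T_max/T_min = cosh(S/(2a)) = 2.084399

a=42.760 sag=46.369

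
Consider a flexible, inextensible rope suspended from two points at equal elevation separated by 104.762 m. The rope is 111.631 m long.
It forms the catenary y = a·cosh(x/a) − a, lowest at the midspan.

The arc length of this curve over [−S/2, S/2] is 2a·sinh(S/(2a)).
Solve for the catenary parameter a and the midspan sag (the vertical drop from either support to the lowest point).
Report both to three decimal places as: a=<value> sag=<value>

seed: a₀ = √(S³/(24(L−S))) = √(104.762³/(24·6.869)) = 83.512848
iter 1: u=0.627221  f(a)=+1.364e-01  f'(a)=-1.711e-01  a ← 83.512848 − (+1.364e-01/-1.711e-01) = 84.310135
iter 2: u=0.621289  f(a)=+1.978e-03  f'(a)=-1.661e-01  a ← 84.310135 − (+1.978e-03/-1.661e-01) = 84.322040
iter 3: u=0.621202  f(a)=+4.295e-07  f'(a)=-1.661e-01  a ← 84.322040 − (+4.295e-07/-1.661e-01) = 84.322042
iter 4: u=0.621202  f(a)=+2.842e-14  f'(a)=-1.661e-01  a ← 84.322042 − (+2.842e-14/-1.661e-01) = 84.322042
converged: |Δa| < 1e-12 after 4 iterations
sag = a·(cosh(S/(2a)) − 1) = 84.322042·(cosh(0.621202) − 1) = 16.799552
T_max/T_min = cosh(S/(2a)) = 1.199231

a=84.322 sag=16.800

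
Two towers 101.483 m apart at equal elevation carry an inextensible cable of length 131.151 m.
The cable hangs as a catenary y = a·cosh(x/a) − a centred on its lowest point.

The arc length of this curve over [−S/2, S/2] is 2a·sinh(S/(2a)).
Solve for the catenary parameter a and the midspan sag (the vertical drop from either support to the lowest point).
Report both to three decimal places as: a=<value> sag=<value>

a=39.891 sag=36.865

seed: a₀ = √(S³/(24(L−S))) = √(101.483³/(24·29.668)) = 38.312473
iter 1: u=1.324412  f(a)=+2.713e+00  f'(a)=-1.838e+00  a ← 38.312473 − (+2.713e+00/-1.838e+00) = 39.788736
iter 2: u=1.275273  f(a)=+1.647e-01  f'(a)=-1.621e+00  a ← 39.788736 − (+1.647e-01/-1.621e+00) = 39.890347
iter 3: u=1.272025  f(a)=+6.937e-04  f'(a)=-1.607e+00  a ← 39.890347 − (+6.937e-04/-1.607e+00) = 39.890779
iter 4: u=1.272011  f(a)=+1.242e-08  f'(a)=-1.607e+00  a ← 39.890779 − (+1.242e-08/-1.607e+00) = 39.890779
iter 5: u=1.272011  f(a)=+0.000e+00  f'(a)=-1.607e+00  a ← 39.890779 − (+0.000e+00/-1.607e+00) = 39.890779
converged: |Δa| < 1e-12 after 5 iterations
sag = a·(cosh(S/(2a)) − 1) = 39.890779·(cosh(1.272011) − 1) = 36.864810
T_max/T_min = cosh(S/(2a)) = 1.924144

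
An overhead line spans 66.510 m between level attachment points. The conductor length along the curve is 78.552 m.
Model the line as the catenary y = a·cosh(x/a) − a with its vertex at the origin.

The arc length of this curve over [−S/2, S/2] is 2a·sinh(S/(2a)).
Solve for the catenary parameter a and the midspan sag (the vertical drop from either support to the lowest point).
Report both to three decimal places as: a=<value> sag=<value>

seed: a₀ = √(S³/(24(L−S))) = √(66.510³/(24·12.042)) = 31.906230
iter 1: u=1.042273  f(a)=+6.713e-01  f'(a)=-8.401e-01  a ← 31.906230 − (+6.713e-01/-8.401e-01) = 32.705265
iter 2: u=1.016809  f(a)=+2.604e-02  f'(a)=-7.760e-01  a ← 32.705265 − (+2.604e-02/-7.760e-01) = 32.738824
iter 3: u=1.015766  f(a)=+4.271e-05  f'(a)=-7.735e-01  a ← 32.738824 − (+4.271e-05/-7.735e-01) = 32.738879
iter 4: u=1.015765  f(a)=+1.152e-10  f'(a)=-7.735e-01  a ← 32.738879 − (+1.152e-10/-7.735e-01) = 32.738879
iter 5: u=1.015765  f(a)=+0.000e+00  f'(a)=-7.735e-01  a ← 32.738879 − (+0.000e+00/-7.735e-01) = 32.738879
converged: |Δa| < 1e-12 after 5 iterations
sag = a·(cosh(S/(2a)) − 1) = 32.738879·(cosh(1.015765) − 1) = 18.392700
T_max/T_min = cosh(S/(2a)) = 1.561800

a=32.739 sag=18.393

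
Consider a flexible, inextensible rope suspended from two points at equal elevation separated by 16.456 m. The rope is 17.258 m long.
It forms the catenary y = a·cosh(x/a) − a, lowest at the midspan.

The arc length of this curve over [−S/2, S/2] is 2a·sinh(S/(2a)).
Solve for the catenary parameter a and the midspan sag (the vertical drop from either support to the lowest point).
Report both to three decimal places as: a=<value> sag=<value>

a=15.326 sag=2.262

seed: a₀ = √(S³/(24(L−S))) = √(16.456³/(24·0.802)) = 15.215759
iter 1: u=0.540755  f(a)=+1.181e-02  f'(a)=-1.085e-01  a ← 15.215759 − (+1.181e-02/-1.085e-01) = 15.324555
iter 2: u=0.536916  f(a)=+1.278e-04  f'(a)=-1.062e-01  a ← 15.324555 − (+1.278e-04/-1.062e-01) = 15.325759
iter 3: u=0.536874  f(a)=+1.535e-08  f'(a)=-1.062e-01  a ← 15.325759 − (+1.535e-08/-1.062e-01) = 15.325759
iter 4: u=0.536874  f(a)=-7.105e-15  f'(a)=-1.062e-01  a ← 15.325759 − (-7.105e-15/-1.062e-01) = 15.325759
converged: |Δa| < 1e-12 after 4 iterations
sag = a·(cosh(S/(2a)) − 1) = 15.325759·(cosh(0.536874) − 1) = 2.262263
T_max/T_min = cosh(S/(2a)) = 1.147612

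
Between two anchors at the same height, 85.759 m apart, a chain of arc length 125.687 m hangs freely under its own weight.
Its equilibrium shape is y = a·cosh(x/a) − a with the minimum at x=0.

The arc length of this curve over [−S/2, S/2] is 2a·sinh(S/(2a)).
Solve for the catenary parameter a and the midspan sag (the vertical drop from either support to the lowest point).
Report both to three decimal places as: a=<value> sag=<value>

a=27.284 sag=41.227

seed: a₀ = √(S³/(24(L−S))) = √(85.759³/(24·39.928)) = 25.655186
iter 1: u=1.671377  f(a)=+5.963e+00  f'(a)=-4.074e+00  a ← 25.655186 − (+5.963e+00/-4.074e+00) = 27.118925
iter 2: u=1.581165  f(a)=+5.484e-01  f'(a)=-3.356e+00  a ← 27.118925 − (+5.484e-01/-3.356e+00) = 27.282330
iter 3: u=1.571695  f(a)=+5.675e-03  f'(a)=-3.287e+00  a ← 27.282330 − (+5.675e-03/-3.287e+00) = 27.284056
iter 4: u=1.571595  f(a)=+6.218e-07  f'(a)=-3.286e+00  a ← 27.284056 − (+6.218e-07/-3.286e+00) = 27.284057
iter 5: u=1.571595  f(a)=+0.000e+00  f'(a)=-3.286e+00  a ← 27.284057 − (+0.000e+00/-3.286e+00) = 27.284057
converged: |Δa| < 1e-12 after 5 iterations
sag = a·(cosh(S/(2a)) − 1) = 27.284057·(cosh(1.571595) − 1) = 41.226711
T_max/T_min = cosh(S/(2a)) = 2.511018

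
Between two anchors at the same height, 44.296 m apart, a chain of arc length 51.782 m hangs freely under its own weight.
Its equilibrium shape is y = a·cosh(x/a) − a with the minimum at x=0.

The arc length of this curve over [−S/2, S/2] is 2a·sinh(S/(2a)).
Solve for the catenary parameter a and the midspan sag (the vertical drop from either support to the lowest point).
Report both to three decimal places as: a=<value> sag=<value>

seed: a₀ = √(S³/(24(L−S))) = √(44.296³/(24·7.486)) = 21.994608
iter 1: u=1.006974  f(a)=+3.888e-01  f'(a)=-7.523e-01  a ← 21.994608 − (+3.888e-01/-7.523e-01) = 22.511478
iter 2: u=0.983854  f(a)=+1.413e-02  f'(a)=-6.985e-01  a ← 22.511478 − (+1.413e-02/-6.985e-01) = 22.531704
iter 3: u=0.982970  f(a)=+2.021e-05  f'(a)=-6.965e-01  a ← 22.531704 − (+2.021e-05/-6.965e-01) = 22.531733
iter 4: u=0.982969  f(a)=+4.149e-11  f'(a)=-6.965e-01  a ← 22.531733 − (+4.149e-11/-6.965e-01) = 22.531733
iter 5: u=0.982969  f(a)=+7.105e-15  f'(a)=-6.965e-01  a ← 22.531733 − (+7.105e-15/-6.965e-01) = 22.531733
converged: |Δa| < 1e-12 after 5 iterations
sag = a·(cosh(S/(2a)) − 1) = 22.531733·(cosh(0.982969) − 1) = 11.790605
T_max/T_min = cosh(S/(2a)) = 1.523289

a=22.532 sag=11.791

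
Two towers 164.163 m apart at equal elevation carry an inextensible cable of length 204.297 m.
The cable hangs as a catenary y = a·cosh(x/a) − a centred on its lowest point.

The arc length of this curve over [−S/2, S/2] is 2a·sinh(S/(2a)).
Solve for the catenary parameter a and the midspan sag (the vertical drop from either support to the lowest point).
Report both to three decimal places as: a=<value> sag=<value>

a=70.129 sag=53.776

seed: a₀ = √(S³/(24(L−S))) = √(164.163³/(24·40.134)) = 67.772121
iter 1: u=1.211140  f(a)=+3.048e+00  f'(a)=-1.367e+00  a ← 67.772121 − (+3.048e+00/-1.367e+00) = 70.001407
iter 2: u=1.172569  f(a)=+1.569e-01  f'(a)=-1.230e+00  a ← 70.001407 − (+1.569e-01/-1.230e+00) = 70.128948
iter 3: u=1.170437  f(a)=+4.653e-04  f'(a)=-1.223e+00  a ← 70.128948 − (+4.653e-04/-1.223e+00) = 70.129329
iter 4: u=1.170430  f(a)=+4.121e-09  f'(a)=-1.223e+00  a ← 70.129329 − (+4.121e-09/-1.223e+00) = 70.129329
iter 5: u=1.170430  f(a)=-2.842e-14  f'(a)=-1.223e+00  a ← 70.129329 − (-2.842e-14/-1.223e+00) = 70.129329
converged: |Δa| < 1e-12 after 5 iterations
sag = a·(cosh(S/(2a)) − 1) = 70.129329·(cosh(1.170430) − 1) = 53.775630
T_max/T_min = cosh(S/(2a)) = 1.766807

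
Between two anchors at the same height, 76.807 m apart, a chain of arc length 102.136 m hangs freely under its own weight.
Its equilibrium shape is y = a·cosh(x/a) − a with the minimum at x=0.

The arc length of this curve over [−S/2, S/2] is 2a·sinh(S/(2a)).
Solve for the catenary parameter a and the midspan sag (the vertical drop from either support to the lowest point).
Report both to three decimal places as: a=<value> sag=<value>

a=28.561 sag=29.951

seed: a₀ = √(S³/(24(L−S))) = √(76.807³/(24·25.329)) = 27.301503
iter 1: u=1.406644  f(a)=+2.627e+00  f'(a)=-2.250e+00  a ← 27.301503 − (+2.627e+00/-2.250e+00) = 28.469384
iter 2: u=1.348940  f(a)=+1.780e-01  f'(a)=-1.954e+00  a ← 28.469384 − (+1.780e-01/-1.954e+00) = 28.560462
iter 3: u=1.344639  f(a)=+9.481e-04  f'(a)=-1.933e+00  a ← 28.560462 − (+9.481e-04/-1.933e+00) = 28.560953
iter 4: u=1.344616  f(a)=+2.722e-08  f'(a)=-1.933e+00  a ← 28.560953 − (+2.722e-08/-1.933e+00) = 28.560953
iter 5: u=1.344616  f(a)=+0.000e+00  f'(a)=-1.933e+00  a ← 28.560953 − (+0.000e+00/-1.933e+00) = 28.560953
converged: |Δa| < 1e-12 after 5 iterations
sag = a·(cosh(S/(2a)) − 1) = 28.560953·(cosh(1.344616) − 1) = 29.951171
T_max/T_min = cosh(S/(2a)) = 2.048675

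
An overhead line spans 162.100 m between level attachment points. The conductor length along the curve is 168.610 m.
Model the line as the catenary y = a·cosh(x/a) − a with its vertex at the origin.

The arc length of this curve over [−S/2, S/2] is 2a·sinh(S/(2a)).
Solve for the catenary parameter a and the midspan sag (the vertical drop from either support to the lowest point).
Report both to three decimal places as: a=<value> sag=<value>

seed: a₀ = √(S³/(24(L−S))) = √(162.100³/(24·6.510)) = 165.111912
iter 1: u=0.490879  f(a)=+7.888e-02  f'(a)=-8.077e-02  a ← 165.111912 − (+7.888e-02/-8.077e-02) = 166.088545
iter 2: u=0.487993  f(a)=+7.054e-04  f'(a)=-7.933e-02  a ← 166.088545 − (+7.054e-04/-7.933e-02) = 166.097437
iter 3: u=0.487967  f(a)=+5.753e-08  f'(a)=-7.932e-02  a ← 166.097437 − (+5.753e-08/-7.932e-02) = 166.097437
iter 4: u=0.487967  f(a)=+2.842e-14  f'(a)=-7.932e-02  a ← 166.097437 − (+2.842e-14/-7.932e-02) = 166.097437
converged: |Δa| < 1e-12 after 4 iterations
sag = a·(cosh(S/(2a)) − 1) = 166.097437·(cosh(0.487967) − 1) = 20.170358
T_max/T_min = cosh(S/(2a)) = 1.121437

a=166.097 sag=20.170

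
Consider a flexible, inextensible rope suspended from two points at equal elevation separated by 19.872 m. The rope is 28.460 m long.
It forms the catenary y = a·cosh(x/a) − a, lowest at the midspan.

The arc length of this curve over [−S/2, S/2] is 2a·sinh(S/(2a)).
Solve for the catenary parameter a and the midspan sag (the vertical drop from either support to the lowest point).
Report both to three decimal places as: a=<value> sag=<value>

a=6.536 sag=9.123

seed: a₀ = √(S³/(24(L−S))) = √(19.872³/(24·8.588)) = 6.170363
iter 1: u=1.610278  f(a)=+1.185e+00  f'(a)=-3.576e+00  a ← 6.170363 − (+1.185e+00/-3.576e+00) = 6.501697
iter 2: u=1.528216  f(a)=+1.021e-01  f'(a)=-2.983e+00  a ← 6.501697 − (+1.021e-01/-2.983e+00) = 6.535925
iter 3: u=1.520213  f(a)=+9.168e-04  f'(a)=-2.930e+00  a ← 6.535925 − (+9.168e-04/-2.930e+00) = 6.536238
iter 4: u=1.520141  f(a)=+7.536e-08  f'(a)=-2.930e+00  a ← 6.536238 − (+7.536e-08/-2.930e+00) = 6.536238
iter 5: u=1.520141  f(a)=+3.553e-15  f'(a)=-2.930e+00  a ← 6.536238 − (+3.553e-15/-2.930e+00) = 6.536238
converged: |Δa| < 1e-12 after 5 iterations
sag = a·(cosh(S/(2a)) − 1) = 6.536238·(cosh(1.520141) − 1) = 9.123114
T_max/T_min = cosh(S/(2a)) = 2.395775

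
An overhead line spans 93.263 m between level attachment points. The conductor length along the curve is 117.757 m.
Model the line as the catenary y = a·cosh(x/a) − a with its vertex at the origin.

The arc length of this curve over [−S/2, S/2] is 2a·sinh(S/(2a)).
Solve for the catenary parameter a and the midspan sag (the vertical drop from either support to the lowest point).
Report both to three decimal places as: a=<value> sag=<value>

seed: a₀ = √(S³/(24(L−S))) = √(93.263³/(24·24.494)) = 37.147415
iter 1: u=1.255309  f(a)=+2.004e+00  f'(a)=-1.539e+00  a ← 37.147415 − (+2.004e+00/-1.539e+00) = 38.449835
iter 2: u=1.212788  f(a)=+1.102e-01  f'(a)=-1.374e+00  a ← 38.449835 − (+1.102e-01/-1.374e+00) = 38.530071
iter 3: u=1.210262  f(a)=+3.763e-04  f'(a)=-1.364e+00  a ← 38.530071 − (+3.763e-04/-1.364e+00) = 38.530347
iter 4: u=1.210254  f(a)=+4.420e-09  f'(a)=-1.364e+00  a ← 38.530347 − (+4.420e-09/-1.364e+00) = 38.530347
iter 5: u=1.210254  f(a)=-1.421e-14  f'(a)=-1.364e+00  a ← 38.530347 − (-1.421e-14/-1.364e+00) = 38.530347
converged: |Δa| < 1e-12 after 5 iterations
sag = a·(cosh(S/(2a)) − 1) = 38.530347·(cosh(1.210254) − 1) = 31.834882
T_max/T_min = cosh(S/(2a)) = 1.826229

a=38.530 sag=31.835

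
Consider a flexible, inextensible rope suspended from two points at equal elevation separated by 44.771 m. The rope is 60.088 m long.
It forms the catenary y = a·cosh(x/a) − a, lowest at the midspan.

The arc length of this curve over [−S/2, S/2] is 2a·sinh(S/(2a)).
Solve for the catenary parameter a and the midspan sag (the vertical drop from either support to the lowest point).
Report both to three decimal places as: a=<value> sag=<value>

seed: a₀ = √(S³/(24(L−S))) = √(44.771³/(24·15.317)) = 15.624377
iter 1: u=1.432729  f(a)=+1.651e+00  f'(a)=-2.394e+00  a ← 15.624377 − (+1.651e+00/-2.394e+00) = 16.314140
iter 2: u=1.372153  f(a)=+1.156e-01  f'(a)=-2.069e+00  a ← 16.314140 − (+1.156e-01/-2.069e+00) = 16.370023
iter 3: u=1.367469  f(a)=+6.616e-04  f'(a)=-2.046e+00  a ← 16.370023 − (+6.616e-04/-2.046e+00) = 16.370347
iter 4: u=1.367442  f(a)=+2.193e-08  f'(a)=-2.045e+00  a ← 16.370347 − (+2.193e-08/-2.045e+00) = 16.370347
iter 5: u=1.367442  f(a)=+7.105e-15  f'(a)=-2.045e+00  a ← 16.370347 − (+7.105e-15/-2.045e+00) = 16.370347
converged: |Δa| < 1e-12 after 5 iterations
sag = a·(cosh(S/(2a)) − 1) = 16.370347·(cosh(1.367442) − 1) = 17.844127
T_max/T_min = cosh(S/(2a)) = 2.090027

a=16.370 sag=17.844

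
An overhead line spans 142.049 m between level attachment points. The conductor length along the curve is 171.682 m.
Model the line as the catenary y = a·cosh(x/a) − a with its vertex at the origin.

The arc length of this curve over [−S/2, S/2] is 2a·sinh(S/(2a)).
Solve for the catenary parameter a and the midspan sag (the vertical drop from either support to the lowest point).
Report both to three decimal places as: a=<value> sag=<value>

seed: a₀ = √(S³/(24(L−S))) = √(142.049³/(24·29.633)) = 63.483935
iter 1: u=1.118779  f(a)=+1.911e+00  f'(a)=-1.056e+00  a ← 63.483935 − (+1.911e+00/-1.056e+00) = 65.293797
iter 2: u=1.087768  f(a)=+8.476e-02  f'(a)=-9.640e-01  a ← 65.293797 − (+8.476e-02/-9.640e-01) = 65.381723
iter 3: u=1.086305  f(a)=+1.839e-04  f'(a)=-9.598e-01  a ← 65.381723 − (+1.839e-04/-9.598e-01) = 65.381914
iter 4: u=1.086302  f(a)=+8.701e-10  f'(a)=-9.598e-01  a ← 65.381914 − (+8.701e-10/-9.598e-01) = 65.381914
iter 5: u=1.086302  f(a)=+0.000e+00  f'(a)=-9.598e-01  a ← 65.381914 − (+0.000e+00/-9.598e-01) = 65.381914
converged: |Δa| < 1e-12 after 5 iterations
sag = a·(cosh(S/(2a)) − 1) = 65.381914·(cosh(1.086302) − 1) = 42.523007
T_max/T_min = cosh(S/(2a)) = 1.650379

a=65.382 sag=42.523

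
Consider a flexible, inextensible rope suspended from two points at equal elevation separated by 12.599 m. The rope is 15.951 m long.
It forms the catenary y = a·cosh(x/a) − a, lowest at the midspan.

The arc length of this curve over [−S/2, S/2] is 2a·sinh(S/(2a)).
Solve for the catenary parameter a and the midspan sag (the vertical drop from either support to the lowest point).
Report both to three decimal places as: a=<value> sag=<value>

seed: a₀ = √(S³/(24(L−S))) = √(12.599³/(24·3.352)) = 4.985934
iter 1: u=1.263454  f(a)=+2.779e-01  f'(a)=-1.572e+00  a ← 4.985934 − (+2.779e-01/-1.572e+00) = 5.162760
iter 2: u=1.220181  f(a)=+1.547e-02  f'(a)=-1.401e+00  a ← 5.162760 − (+1.547e-02/-1.401e+00) = 5.173800
iter 3: u=1.217577  f(a)=+5.418e-05  f'(a)=-1.391e+00  a ← 5.173800 − (+5.418e-05/-1.391e+00) = 5.173839
iter 4: u=1.217568  f(a)=+6.697e-10  f'(a)=-1.391e+00  a ← 5.173839 − (+6.697e-10/-1.391e+00) = 5.173839
iter 5: u=1.217568  f(a)=+0.000e+00  f'(a)=-1.391e+00  a ← 5.173839 − (+0.000e+00/-1.391e+00) = 5.173839
converged: |Δa| < 1e-12 after 5 iterations
sag = a·(cosh(S/(2a)) − 1) = 5.173839·(cosh(1.217568) − 1) = 4.332854
T_max/T_min = cosh(S/(2a)) = 1.837454

a=5.174 sag=4.333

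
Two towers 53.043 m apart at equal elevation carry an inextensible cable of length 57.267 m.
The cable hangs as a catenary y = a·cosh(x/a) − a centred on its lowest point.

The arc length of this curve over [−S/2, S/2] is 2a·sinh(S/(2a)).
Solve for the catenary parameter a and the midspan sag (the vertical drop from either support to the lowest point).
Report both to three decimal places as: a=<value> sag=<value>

seed: a₀ = √(S³/(24(L−S))) = √(53.043³/(24·4.224)) = 38.368475
iter 1: u=0.691232  f(a)=+1.021e-01  f'(a)=-2.309e-01  a ← 38.368475 − (+1.021e-01/-2.309e-01) = 38.810550
iter 2: u=0.683358  f(a)=+1.791e-03  f'(a)=-2.228e-01  a ← 38.810550 − (+1.791e-03/-2.228e-01) = 38.818587
iter 3: u=0.683217  f(a)=+5.732e-07  f'(a)=-2.227e-01  a ← 38.818587 − (+5.732e-07/-2.227e-01) = 38.818589
iter 4: u=0.683216  f(a)=+4.974e-14  f'(a)=-2.227e-01  a ← 38.818589 − (+4.974e-14/-2.227e-01) = 38.818589
converged: |Δa| < 1e-12 after 4 iterations
sag = a·(cosh(S/(2a)) − 1) = 38.818589·(cosh(0.683216) − 1) = 9.417913
T_max/T_min = cosh(S/(2a)) = 1.242613

a=38.819 sag=9.418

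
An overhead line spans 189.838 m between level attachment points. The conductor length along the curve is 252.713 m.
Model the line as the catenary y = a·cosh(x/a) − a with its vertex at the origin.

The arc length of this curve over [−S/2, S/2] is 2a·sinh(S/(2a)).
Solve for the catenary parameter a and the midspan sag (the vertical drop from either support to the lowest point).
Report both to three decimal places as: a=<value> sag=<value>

a=70.452 sag=74.218

seed: a₀ = √(S³/(24(L−S))) = √(189.838³/(24·62.875)) = 67.333332
iter 1: u=1.409688  f(a)=+6.551e+00  f'(a)=-2.266e+00  a ← 67.333332 − (+6.551e+00/-2.266e+00) = 70.224385
iter 2: u=1.351653  f(a)=+4.456e-01  f'(a)=-1.967e+00  a ← 70.224385 − (+4.456e-01/-1.967e+00) = 70.450860
iter 3: u=1.347308  f(a)=+2.394e-03  f'(a)=-1.946e+00  a ← 70.450860 − (+2.394e-03/-1.946e+00) = 70.452090
iter 4: u=1.347284  f(a)=+6.989e-08  f'(a)=-1.946e+00  a ← 70.452090 − (+6.989e-08/-1.946e+00) = 70.452090
iter 5: u=1.347284  f(a)=-2.842e-14  f'(a)=-1.946e+00  a ← 70.452090 − (-2.842e-14/-1.946e+00) = 70.452090
converged: |Δa| < 1e-12 after 5 iterations
sag = a·(cosh(S/(2a)) − 1) = 70.452090·(cosh(1.347284) − 1) = 74.218094
T_max/T_min = cosh(S/(2a)) = 2.053455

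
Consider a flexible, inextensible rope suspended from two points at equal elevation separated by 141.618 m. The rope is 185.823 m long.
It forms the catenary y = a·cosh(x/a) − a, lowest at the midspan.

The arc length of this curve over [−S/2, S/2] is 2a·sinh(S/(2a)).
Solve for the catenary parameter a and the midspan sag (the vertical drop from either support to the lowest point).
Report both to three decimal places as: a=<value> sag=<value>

seed: a₀ = √(S³/(24(L−S))) = √(141.618³/(24·44.205)) = 51.741185
iter 1: u=1.368523  f(a)=+4.329e+00  f'(a)=-2.051e+00  a ← 51.741185 − (+4.329e+00/-2.051e+00) = 53.851967
iter 2: u=1.314882  f(a)=+2.790e-01  f'(a)=-1.794e+00  a ← 53.851967 − (+2.790e-01/-1.794e+00) = 54.007458
iter 3: u=1.311097  f(a)=+1.335e-03  f'(a)=-1.777e+00  a ← 54.007458 − (+1.335e-03/-1.777e+00) = 54.008210
iter 4: u=1.311078  f(a)=+3.092e-08  f'(a)=-1.777e+00  a ← 54.008210 − (+3.092e-08/-1.777e+00) = 54.008210
iter 5: u=1.311078  f(a)=+2.842e-14  f'(a)=-1.777e+00  a ← 54.008210 − (+2.842e-14/-1.777e+00) = 54.008210
converged: |Δa| < 1e-12 after 5 iterations
sag = a·(cosh(S/(2a)) − 1) = 54.008210·(cosh(1.311078) − 1) = 53.460081
T_max/T_min = cosh(S/(2a)) = 1.989851

a=54.008 sag=53.460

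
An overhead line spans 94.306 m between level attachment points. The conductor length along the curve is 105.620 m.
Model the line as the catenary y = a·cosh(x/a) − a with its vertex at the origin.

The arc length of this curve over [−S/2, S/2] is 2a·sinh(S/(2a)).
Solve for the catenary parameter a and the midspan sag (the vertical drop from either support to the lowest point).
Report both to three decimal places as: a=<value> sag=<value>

a=56.551 sag=20.824

seed: a₀ = √(S³/(24(L−S))) = √(94.306³/(24·11.314)) = 55.577023
iter 1: u=0.848426  f(a)=+4.143e-01  f'(a)=-4.372e-01  a ← 55.577023 − (+4.143e-01/-4.372e-01) = 56.524503
iter 2: u=0.834205  f(a)=+1.083e-02  f'(a)=-4.146e-01  a ← 56.524503 − (+1.083e-02/-4.146e-01) = 56.550626
iter 3: u=0.833819  f(a)=+7.845e-06  f'(a)=-4.140e-01  a ← 56.550626 − (+7.845e-06/-4.140e-01) = 56.550645
iter 4: u=0.833819  f(a)=+4.135e-12  f'(a)=-4.140e-01  a ← 56.550645 − (+4.135e-12/-4.140e-01) = 56.550645
converged: |Δa| < 1e-12 after 4 iterations
sag = a·(cosh(S/(2a)) − 1) = 56.550645·(cosh(0.833819) − 1) = 20.824232
T_max/T_min = cosh(S/(2a)) = 1.368240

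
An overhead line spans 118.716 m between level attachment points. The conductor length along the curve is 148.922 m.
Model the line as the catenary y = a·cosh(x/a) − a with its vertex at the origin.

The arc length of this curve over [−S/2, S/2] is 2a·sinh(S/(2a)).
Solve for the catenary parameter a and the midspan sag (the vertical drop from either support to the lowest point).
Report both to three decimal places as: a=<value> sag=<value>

seed: a₀ = √(S³/(24(L−S))) = √(118.716³/(24·30.206)) = 48.040957
iter 1: u=1.235571  f(a)=+2.391e+00  f'(a)=-1.460e+00  a ← 48.040957 − (+2.391e+00/-1.460e+00) = 49.678539
iter 2: u=1.194842  f(a)=+1.277e-01  f'(a)=-1.308e+00  a ← 49.678539 − (+1.277e-01/-1.308e+00) = 49.776173
iter 3: u=1.192498  f(a)=+4.098e-04  f'(a)=-1.300e+00  a ← 49.776173 − (+4.098e-04/-1.300e+00) = 49.776488
iter 4: u=1.192491  f(a)=+4.248e-09  f'(a)=-1.300e+00  a ← 49.776488 − (+4.248e-09/-1.300e+00) = 49.776488
iter 5: u=1.192491  f(a)=+0.000e+00  f'(a)=-1.300e+00  a ← 49.776488 − (+0.000e+00/-1.300e+00) = 49.776488
converged: |Δa| < 1e-12 after 5 iterations
sag = a·(cosh(S/(2a)) − 1) = 49.776488·(cosh(1.192491) − 1) = 39.789908
T_max/T_min = cosh(S/(2a)) = 1.799372

a=49.776 sag=39.790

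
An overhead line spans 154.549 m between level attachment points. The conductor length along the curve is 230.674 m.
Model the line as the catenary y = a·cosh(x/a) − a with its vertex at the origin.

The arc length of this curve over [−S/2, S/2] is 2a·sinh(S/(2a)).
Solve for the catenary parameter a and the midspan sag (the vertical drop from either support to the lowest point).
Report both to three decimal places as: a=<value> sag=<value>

a=47.955 sag=76.954

seed: a₀ = √(S³/(24(L−S))) = √(154.549³/(24·76.125)) = 44.950034
iter 1: u=1.719120  f(a)=+1.207e+01  f'(a)=-4.500e+00  a ← 44.950034 − (+1.207e+01/-4.500e+00) = 47.633255
iter 2: u=1.622280  f(a)=+1.166e+00  f'(a)=-3.669e+00  a ← 47.633255 − (+1.166e+00/-3.669e+00) = 47.950905
iter 3: u=1.611534  f(a)=+1.343e-02  f'(a)=-3.585e+00  a ← 47.950905 − (+1.343e-02/-3.585e+00) = 47.954650
iter 4: u=1.611408  f(a)=+1.826e-06  f'(a)=-3.584e+00  a ← 47.954650 − (+1.826e-06/-3.584e+00) = 47.954650
iter 5: u=1.611408  f(a)=+0.000e+00  f'(a)=-3.584e+00  a ← 47.954650 − (+0.000e+00/-3.584e+00) = 47.954650
converged: |Δa| < 1e-12 after 5 iterations
sag = a·(cosh(S/(2a)) − 1) = 47.954650·(cosh(1.611408) − 1) = 76.954405
T_max/T_min = cosh(S/(2a)) = 2.604733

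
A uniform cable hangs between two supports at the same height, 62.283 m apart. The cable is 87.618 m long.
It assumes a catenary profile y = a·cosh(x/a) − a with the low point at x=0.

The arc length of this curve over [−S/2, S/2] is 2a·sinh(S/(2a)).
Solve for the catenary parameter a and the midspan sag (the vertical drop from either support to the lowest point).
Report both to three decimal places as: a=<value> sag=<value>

seed: a₀ = √(S³/(24(L−S))) = √(62.283³/(24·25.335)) = 19.933713
iter 1: u=1.562253  f(a)=+3.278e+00  f'(a)=-3.219e+00  a ← 19.933713 − (+3.278e+00/-3.219e+00) = 20.951935
iter 2: u=1.486331  f(a)=+2.679e-01  f'(a)=-2.712e+00  a ← 20.951935 − (+2.679e-01/-2.712e+00) = 21.050693
iter 3: u=1.479357  f(a)=+2.141e-03  f'(a)=-2.669e+00  a ← 21.050693 − (+2.141e-03/-2.669e+00) = 21.051495
iter 4: u=1.479301  f(a)=+1.392e-07  f'(a)=-2.669e+00  a ← 21.051495 − (+1.392e-07/-2.669e+00) = 21.051495
iter 5: u=1.479301  f(a)=-1.421e-14  f'(a)=-2.669e+00  a ← 21.051495 − (-1.421e-14/-2.669e+00) = 21.051495
converged: |Δa| < 1e-12 after 5 iterations
sag = a·(cosh(S/(2a)) − 1) = 21.051495·(cosh(1.479301) − 1) = 27.552969
T_max/T_min = cosh(S/(2a)) = 2.308837

a=21.051 sag=27.553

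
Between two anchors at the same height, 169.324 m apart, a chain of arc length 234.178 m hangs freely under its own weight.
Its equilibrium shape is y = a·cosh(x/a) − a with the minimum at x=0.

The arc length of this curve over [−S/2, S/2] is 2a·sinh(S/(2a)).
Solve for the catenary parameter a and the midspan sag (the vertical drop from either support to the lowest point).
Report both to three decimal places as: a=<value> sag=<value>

a=58.809 sag=72.219

seed: a₀ = √(S³/(24(L−S))) = √(169.324³/(24·64.854)) = 55.847505
iter 1: u=1.515950  f(a)=+7.873e+00  f'(a)=-2.902e+00  a ← 55.847505 − (+7.873e+00/-2.902e+00) = 58.560494
iter 2: u=1.445719  f(a)=+6.101e-01  f'(a)=-2.468e+00  a ← 58.560494 − (+6.101e-01/-2.468e+00) = 58.807662
iter 3: u=1.439642  f(a)=+4.343e-03  f'(a)=-2.433e+00  a ← 58.807662 − (+4.343e-03/-2.433e+00) = 58.809447
iter 4: u=1.439599  f(a)=+2.235e-07  f'(a)=-2.433e+00  a ← 58.809447 − (+2.235e-07/-2.433e+00) = 58.809447
iter 5: u=1.439599  f(a)=-5.684e-14  f'(a)=-2.433e+00  a ← 58.809447 − (-5.684e-14/-2.433e+00) = 58.809447
converged: |Δa| < 1e-12 after 5 iterations
sag = a·(cosh(S/(2a)) − 1) = 58.809447·(cosh(1.439599) − 1) = 72.218737
T_max/T_min = cosh(S/(2a)) = 2.228013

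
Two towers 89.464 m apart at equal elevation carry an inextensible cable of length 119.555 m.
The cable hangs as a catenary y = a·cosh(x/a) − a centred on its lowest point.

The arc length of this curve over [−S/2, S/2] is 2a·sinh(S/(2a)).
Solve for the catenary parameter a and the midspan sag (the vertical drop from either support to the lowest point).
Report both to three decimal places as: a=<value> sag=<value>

a=32.968 sag=35.298

seed: a₀ = √(S³/(24(L−S))) = √(89.464³/(24·30.091)) = 31.488251
iter 1: u=1.420593  f(a)=+3.186e+00  f'(a)=-2.326e+00  a ← 31.488251 − (+3.186e+00/-2.326e+00) = 32.858248
iter 2: u=1.361363  f(a)=+2.198e-01  f'(a)=-2.015e+00  a ← 32.858248 − (+2.198e-01/-2.015e+00) = 32.967299
iter 3: u=1.356860  f(a)=+1.216e-03  f'(a)=-1.993e+00  a ← 32.967299 − (+1.216e-03/-1.993e+00) = 32.967910
iter 4: u=1.356835  f(a)=+3.773e-08  f'(a)=-1.993e+00  a ← 32.967910 − (+3.773e-08/-1.993e+00) = 32.967910
iter 5: u=1.356835  f(a)=+0.000e+00  f'(a)=-1.993e+00  a ← 32.967910 − (+0.000e+00/-1.993e+00) = 32.967910
converged: |Δa| < 1e-12 after 5 iterations
sag = a·(cosh(S/(2a)) − 1) = 32.967910·(cosh(1.356835) − 1) = 35.297986
T_max/T_min = cosh(S/(2a)) = 2.070677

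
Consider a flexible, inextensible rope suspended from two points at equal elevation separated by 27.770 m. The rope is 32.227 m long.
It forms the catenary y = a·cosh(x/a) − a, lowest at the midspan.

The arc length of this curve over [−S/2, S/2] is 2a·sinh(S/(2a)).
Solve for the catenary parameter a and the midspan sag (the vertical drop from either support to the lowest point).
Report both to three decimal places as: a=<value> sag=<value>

a=14.478 sag=7.184

seed: a₀ = √(S³/(24(L−S))) = √(27.770³/(24·4.457)) = 14.149363
iter 1: u=0.981316  f(a)=+2.196e-01  f'(a)=-6.928e-01  a ← 14.149363 − (+2.196e-01/-6.928e-01) = 14.466326
iter 2: u=0.959815  f(a)=+7.595e-03  f'(a)=-6.456e-01  a ← 14.466326 − (+7.595e-03/-6.456e-01) = 14.478091
iter 3: u=0.959035  f(a)=+9.809e-06  f'(a)=-6.439e-01  a ← 14.478091 − (+9.809e-06/-6.439e-01) = 14.478106
iter 4: u=0.959034  f(a)=+1.641e-11  f'(a)=-6.439e-01  a ← 14.478106 − (+1.641e-11/-6.439e-01) = 14.478106
iter 5: u=0.959034  f(a)=-7.105e-15  f'(a)=-6.439e-01  a ← 14.478106 − (-7.105e-15/-6.439e-01) = 14.478106
converged: |Δa| < 1e-12 after 5 iterations
sag = a·(cosh(S/(2a)) − 1) = 14.478106·(cosh(0.959034) − 1) = 7.184314
T_max/T_min = cosh(S/(2a)) = 1.496219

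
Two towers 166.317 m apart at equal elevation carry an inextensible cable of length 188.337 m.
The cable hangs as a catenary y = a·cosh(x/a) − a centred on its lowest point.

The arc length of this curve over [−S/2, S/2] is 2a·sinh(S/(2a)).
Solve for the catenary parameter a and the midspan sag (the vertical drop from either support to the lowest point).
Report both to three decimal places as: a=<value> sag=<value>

seed: a₀ = √(S³/(24(L−S))) = √(166.317³/(24·22.020)) = 93.301943
iter 1: u=0.891284  f(a)=+8.913e-01  f'(a)=-5.106e-01  a ← 93.301943 − (+8.913e-01/-5.106e-01) = 95.047654
iter 2: u=0.874914  f(a)=+2.563e-02  f'(a)=-4.816e-01  a ← 95.047654 − (+2.563e-02/-4.816e-01) = 95.100874
iter 3: u=0.874424  f(a)=+2.259e-05  f'(a)=-4.808e-01  a ← 95.100874 − (+2.259e-05/-4.808e-01) = 95.100921
iter 4: u=0.874424  f(a)=+1.759e-11  f'(a)=-4.808e-01  a ← 95.100921 − (+1.759e-11/-4.808e-01) = 95.100921
converged: |Δa| < 1e-12 after 4 iterations
sag = a·(cosh(S/(2a)) − 1) = 95.100921·(cosh(0.874424) − 1) = 38.734394
T_max/T_min = cosh(S/(2a)) = 1.407298

a=95.101 sag=38.734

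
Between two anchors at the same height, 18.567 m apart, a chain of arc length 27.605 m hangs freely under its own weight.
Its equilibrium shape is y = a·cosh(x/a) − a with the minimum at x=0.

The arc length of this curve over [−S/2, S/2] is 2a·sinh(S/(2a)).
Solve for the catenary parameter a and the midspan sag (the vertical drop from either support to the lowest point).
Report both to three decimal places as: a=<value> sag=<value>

a=5.791 sag=9.177

seed: a₀ = √(S³/(24(L−S))) = √(18.567³/(24·9.038)) = 5.432138
iter 1: u=1.708996  f(a)=+1.415e+00  f'(a)=-4.407e+00  a ← 5.432138 − (+1.415e+00/-4.407e+00) = 5.753356
iter 2: u=1.613580  f(a)=+1.353e-01  f'(a)=-3.601e+00  a ← 5.753356 − (+1.353e-01/-3.601e+00) = 5.790917
iter 3: u=1.603114  f(a)=+1.524e-03  f'(a)=-3.520e+00  a ← 5.790917 − (+1.524e-03/-3.520e+00) = 5.791350
iter 4: u=1.602994  f(a)=+1.981e-07  f'(a)=-3.520e+00  a ← 5.791350 − (+1.981e-07/-3.520e+00) = 5.791350
iter 5: u=1.602994  f(a)=+3.553e-15  f'(a)=-3.520e+00  a ← 5.791350 − (+3.553e-15/-3.520e+00) = 5.791350
converged: |Δa| < 1e-12 after 5 iterations
sag = a·(cosh(S/(2a)) − 1) = 5.791350·(cosh(1.602994) − 1) = 9.176908
T_max/T_min = cosh(S/(2a)) = 2.584589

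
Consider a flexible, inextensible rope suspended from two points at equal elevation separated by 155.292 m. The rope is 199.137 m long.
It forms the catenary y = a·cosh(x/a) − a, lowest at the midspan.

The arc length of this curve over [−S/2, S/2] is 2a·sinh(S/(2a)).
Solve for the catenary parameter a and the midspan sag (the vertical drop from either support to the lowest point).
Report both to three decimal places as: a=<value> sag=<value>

seed: a₀ = √(S³/(24(L−S))) = √(155.292³/(24·43.845)) = 59.656527
iter 1: u=1.301551  f(a)=+3.867e+00  f'(a)=-1.734e+00  a ← 59.656527 − (+3.867e+00/-1.734e+00) = 61.886094
iter 2: u=1.254660  f(a)=+2.274e-01  f'(a)=-1.536e+00  a ← 61.886094 − (+2.274e-01/-1.536e+00) = 62.034120
iter 3: u=1.251666  f(a)=+8.946e-04  f'(a)=-1.524e+00  a ← 62.034120 − (+8.946e-04/-1.524e+00) = 62.034707
iter 4: u=1.251654  f(a)=+1.397e-08  f'(a)=-1.524e+00  a ← 62.034707 − (+1.397e-08/-1.524e+00) = 62.034707
iter 5: u=1.251654  f(a)=+5.684e-14  f'(a)=-1.524e+00  a ← 62.034707 − (+5.684e-14/-1.524e+00) = 62.034707
converged: |Δa| < 1e-12 after 5 iterations
sag = a·(cosh(S/(2a)) − 1) = 62.034707·(cosh(1.251654) − 1) = 55.277658
T_max/T_min = cosh(S/(2a)) = 1.891076

a=62.035 sag=55.278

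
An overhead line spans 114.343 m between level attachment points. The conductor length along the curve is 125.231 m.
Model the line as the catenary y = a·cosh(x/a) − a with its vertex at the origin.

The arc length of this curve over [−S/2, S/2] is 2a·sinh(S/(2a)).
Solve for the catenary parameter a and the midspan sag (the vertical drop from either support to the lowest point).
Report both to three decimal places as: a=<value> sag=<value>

a=76.694 sag=22.314

seed: a₀ = √(S³/(24(L−S))) = √(114.343³/(24·10.888)) = 75.637070
iter 1: u=0.755866  f(a)=+3.153e-01  f'(a)=-3.047e-01  a ← 75.637070 − (+3.153e-01/-3.047e-01) = 76.671891
iter 2: u=0.745664  f(a)=+6.587e-03  f'(a)=-2.921e-01  a ← 76.671891 − (+6.587e-03/-2.921e-01) = 76.694445
iter 3: u=0.745445  f(a)=+3.011e-06  f'(a)=-2.918e-01  a ← 76.694445 − (+3.011e-06/-2.918e-01) = 76.694455
iter 4: u=0.745445  f(a)=+6.253e-13  f'(a)=-2.918e-01  a ← 76.694455 − (+6.253e-13/-2.918e-01) = 76.694455
converged: |Δa| < 1e-12 after 4 iterations
sag = a·(cosh(S/(2a)) − 1) = 76.694455·(cosh(0.745445) − 1) = 22.314334
T_max/T_min = cosh(S/(2a)) = 1.290951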